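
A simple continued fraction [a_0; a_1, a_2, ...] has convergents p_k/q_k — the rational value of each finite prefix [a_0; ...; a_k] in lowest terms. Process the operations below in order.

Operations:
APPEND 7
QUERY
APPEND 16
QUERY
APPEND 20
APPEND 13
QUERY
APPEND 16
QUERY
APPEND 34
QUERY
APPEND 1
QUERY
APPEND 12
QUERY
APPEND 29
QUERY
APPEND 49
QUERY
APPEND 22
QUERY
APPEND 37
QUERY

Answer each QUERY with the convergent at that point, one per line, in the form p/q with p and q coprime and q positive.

7/1
113/16
29584/4189
475611/67345
16200358/2293919
16675969/2361264
216311986/30629087
6289723563/890604787
308412766573/43670263650
6791370588169/961636405087
251589124528826/35624217251869

APPEND 7: p_0 = 7·1 + 0 = 7, q_0 = 7·0 + 1 = 1 → 7/1
APPEND 16: p_1 = 16·7 + 1 = 113, q_1 = 16·1 + 0 = 16 → 113/16
APPEND 20: p_2 = 20·113 + 7 = 2267, q_2 = 20·16 + 1 = 321 → 2267/321
APPEND 13: p_3 = 13·2267 + 113 = 29584, q_3 = 13·321 + 16 = 4189 → 29584/4189
APPEND 16: p_4 = 16·29584 + 2267 = 475611, q_4 = 16·4189 + 321 = 67345 → 475611/67345
APPEND 34: p_5 = 34·475611 + 29584 = 16200358, q_5 = 34·67345 + 4189 = 2293919 → 16200358/2293919
APPEND 1: p_6 = 1·16200358 + 475611 = 16675969, q_6 = 1·2293919 + 67345 = 2361264 → 16675969/2361264
APPEND 12: p_7 = 12·16675969 + 16200358 = 216311986, q_7 = 12·2361264 + 2293919 = 30629087 → 216311986/30629087
APPEND 29: p_8 = 29·216311986 + 16675969 = 6289723563, q_8 = 29·30629087 + 2361264 = 890604787 → 6289723563/890604787
APPEND 49: p_9 = 49·6289723563 + 216311986 = 308412766573, q_9 = 49·890604787 + 30629087 = 43670263650 → 308412766573/43670263650
APPEND 22: p_10 = 22·308412766573 + 6289723563 = 6791370588169, q_10 = 22·43670263650 + 890604787 = 961636405087 → 6791370588169/961636405087
APPEND 37: p_11 = 37·6791370588169 + 308412766573 = 251589124528826, q_11 = 37·961636405087 + 43670263650 = 35624217251869 → 251589124528826/35624217251869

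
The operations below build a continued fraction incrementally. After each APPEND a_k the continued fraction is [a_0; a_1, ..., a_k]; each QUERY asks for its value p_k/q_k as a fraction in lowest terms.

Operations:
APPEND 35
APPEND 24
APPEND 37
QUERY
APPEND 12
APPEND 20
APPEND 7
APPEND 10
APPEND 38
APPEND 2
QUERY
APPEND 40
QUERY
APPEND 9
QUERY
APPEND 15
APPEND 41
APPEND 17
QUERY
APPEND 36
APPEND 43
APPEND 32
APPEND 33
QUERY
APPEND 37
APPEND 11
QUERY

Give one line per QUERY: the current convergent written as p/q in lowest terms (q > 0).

31152/889
41530762792/1185183873
1681726901705/47992270517
15177072878137/433115618526
160335808650412809/4575582096303028
263135545665057449779877/7509228922598912160560
107446931558184195189036471/3066266110350007782285823

APPEND 35: p_0 = 35·1 + 0 = 35, q_0 = 35·0 + 1 = 1 → 35/1
APPEND 24: p_1 = 24·35 + 1 = 841, q_1 = 24·1 + 0 = 24 → 841/24
APPEND 37: p_2 = 37·841 + 35 = 31152, q_2 = 37·24 + 1 = 889 → 31152/889
APPEND 12: p_3 = 12·31152 + 841 = 374665, q_3 = 12·889 + 24 = 10692 → 374665/10692
APPEND 20: p_4 = 20·374665 + 31152 = 7524452, q_4 = 20·10692 + 889 = 214729 → 7524452/214729
APPEND 7: p_5 = 7·7524452 + 374665 = 53045829, q_5 = 7·214729 + 10692 = 1513795 → 53045829/1513795
APPEND 10: p_6 = 10·53045829 + 7524452 = 537982742, q_6 = 10·1513795 + 214729 = 15352679 → 537982742/15352679
APPEND 38: p_7 = 38·537982742 + 53045829 = 20496390025, q_7 = 38·15352679 + 1513795 = 584915597 → 20496390025/584915597
APPEND 2: p_8 = 2·20496390025 + 537982742 = 41530762792, q_8 = 2·584915597 + 15352679 = 1185183873 → 41530762792/1185183873
APPEND 40: p_9 = 40·41530762792 + 20496390025 = 1681726901705, q_9 = 40·1185183873 + 584915597 = 47992270517 → 1681726901705/47992270517
APPEND 9: p_10 = 9·1681726901705 + 41530762792 = 15177072878137, q_10 = 9·47992270517 + 1185183873 = 433115618526 → 15177072878137/433115618526
APPEND 15: p_11 = 15·15177072878137 + 1681726901705 = 229337820073760, q_11 = 15·433115618526 + 47992270517 = 6544726548407 → 229337820073760/6544726548407
APPEND 41: p_12 = 41·229337820073760 + 15177072878137 = 9418027695902297, q_12 = 41·6544726548407 + 433115618526 = 268766904103213 → 9418027695902297/268766904103213
APPEND 17: p_13 = 17·9418027695902297 + 229337820073760 = 160335808650412809, q_13 = 17·268766904103213 + 6544726548407 = 4575582096303028 → 160335808650412809/4575582096303028
APPEND 36: p_14 = 36·160335808650412809 + 9418027695902297 = 5781507139110763421, q_14 = 36·4575582096303028 + 268766904103213 = 164989722371012221 → 5781507139110763421/164989722371012221
APPEND 43: p_15 = 43·5781507139110763421 + 160335808650412809 = 248765142790413239912, q_15 = 43·164989722371012221 + 4575582096303028 = 7099133644049828531 → 248765142790413239912/7099133644049828531
APPEND 32: p_16 = 32·248765142790413239912 + 5781507139110763421 = 7966266076432334440605, q_16 = 32·7099133644049828531 + 164989722371012221 = 227337266331965525213 → 7966266076432334440605/227337266331965525213
APPEND 33: p_17 = 33·7966266076432334440605 + 248765142790413239912 = 263135545665057449779877, q_17 = 33·227337266331965525213 + 7099133644049828531 = 7509228922598912160560 → 263135545665057449779877/7509228922598912160560
APPEND 37: p_18 = 37·263135545665057449779877 + 7966266076432334440605 = 9743981455683557976296054, q_18 = 37·7509228922598912160560 + 227337266331965525213 = 278068807402491715465933 → 9743981455683557976296054/278068807402491715465933
APPEND 11: p_19 = 11·9743981455683557976296054 + 263135545665057449779877 = 107446931558184195189036471, q_19 = 11·278068807402491715465933 + 7509228922598912160560 = 3066266110350007782285823 → 107446931558184195189036471/3066266110350007782285823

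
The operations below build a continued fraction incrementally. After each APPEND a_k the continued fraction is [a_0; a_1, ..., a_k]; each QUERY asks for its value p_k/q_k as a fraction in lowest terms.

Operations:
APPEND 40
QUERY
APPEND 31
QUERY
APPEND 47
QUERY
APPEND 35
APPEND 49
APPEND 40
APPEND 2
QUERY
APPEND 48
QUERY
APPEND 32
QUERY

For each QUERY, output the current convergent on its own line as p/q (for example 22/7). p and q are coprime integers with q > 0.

APPEND 40: p_0 = 40·1 + 0 = 40, q_0 = 40·0 + 1 = 1 → 40/1
APPEND 31: p_1 = 31·40 + 1 = 1241, q_1 = 31·1 + 0 = 31 → 1241/31
APPEND 47: p_2 = 47·1241 + 40 = 58367, q_2 = 47·31 + 1 = 1458 → 58367/1458
APPEND 35: p_3 = 35·58367 + 1241 = 2044086, q_3 = 35·1458 + 31 = 51061 → 2044086/51061
APPEND 49: p_4 = 49·2044086 + 58367 = 100218581, q_4 = 49·51061 + 1458 = 2503447 → 100218581/2503447
APPEND 40: p_5 = 40·100218581 + 2044086 = 4010787326, q_5 = 40·2503447 + 51061 = 100188941 → 4010787326/100188941
APPEND 2: p_6 = 2·4010787326 + 100218581 = 8121793233, q_6 = 2·100188941 + 2503447 = 202881329 → 8121793233/202881329
APPEND 48: p_7 = 48·8121793233 + 4010787326 = 393856862510, q_7 = 48·202881329 + 100188941 = 9838492733 → 393856862510/9838492733
APPEND 32: p_8 = 32·393856862510 + 8121793233 = 12611541393553, q_8 = 32·9838492733 + 202881329 = 315034648785 → 12611541393553/315034648785

40/1
1241/31
58367/1458
8121793233/202881329
393856862510/9838492733
12611541393553/315034648785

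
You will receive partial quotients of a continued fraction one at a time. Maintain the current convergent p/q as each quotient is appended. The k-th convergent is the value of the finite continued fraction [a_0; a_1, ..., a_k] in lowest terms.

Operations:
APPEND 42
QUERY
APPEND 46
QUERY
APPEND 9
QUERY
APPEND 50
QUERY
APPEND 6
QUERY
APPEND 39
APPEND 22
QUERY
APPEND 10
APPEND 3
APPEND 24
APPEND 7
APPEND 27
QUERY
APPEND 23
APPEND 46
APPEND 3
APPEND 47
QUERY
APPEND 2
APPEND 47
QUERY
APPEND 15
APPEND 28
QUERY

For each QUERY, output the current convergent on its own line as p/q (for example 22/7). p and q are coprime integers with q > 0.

APPEND 42: p_0 = 42·1 + 0 = 42, q_0 = 42·0 + 1 = 1 → 42/1
APPEND 46: p_1 = 46·42 + 1 = 1933, q_1 = 46·1 + 0 = 46 → 1933/46
APPEND 9: p_2 = 9·1933 + 42 = 17439, q_2 = 9·46 + 1 = 415 → 17439/415
APPEND 50: p_3 = 50·17439 + 1933 = 873883, q_3 = 50·415 + 46 = 20796 → 873883/20796
APPEND 6: p_4 = 6·873883 + 17439 = 5260737, q_4 = 6·20796 + 415 = 125191 → 5260737/125191
APPEND 39: p_5 = 39·5260737 + 873883 = 206042626, q_5 = 39·125191 + 20796 = 4903245 → 206042626/4903245
APPEND 22: p_6 = 22·206042626 + 5260737 = 4538198509, q_6 = 22·4903245 + 125191 = 107996581 → 4538198509/107996581
APPEND 10: p_7 = 10·4538198509 + 206042626 = 45588027716, q_7 = 10·107996581 + 4903245 = 1084869055 → 45588027716/1084869055
APPEND 3: p_8 = 3·45588027716 + 4538198509 = 141302281657, q_8 = 3·1084869055 + 107996581 = 3362603746 → 141302281657/3362603746
APPEND 24: p_9 = 24·141302281657 + 45588027716 = 3436842787484, q_9 = 24·3362603746 + 1084869055 = 81787358959 → 3436842787484/81787358959
APPEND 7: p_10 = 7·3436842787484 + 141302281657 = 24199201794045, q_10 = 7·81787358959 + 3362603746 = 575874116459 → 24199201794045/575874116459
APPEND 27: p_11 = 27·24199201794045 + 3436842787484 = 656815291226699, q_11 = 27·575874116459 + 81787358959 = 15630388503352 → 656815291226699/15630388503352
APPEND 23: p_12 = 23·656815291226699 + 24199201794045 = 15130950900008122, q_12 = 23·15630388503352 + 575874116459 = 360074809693555 → 15130950900008122/360074809693555
APPEND 46: p_13 = 46·15130950900008122 + 656815291226699 = 696680556691600311, q_13 = 46·360074809693555 + 15630388503352 = 16579071634406882 → 696680556691600311/16579071634406882
APPEND 3: p_14 = 3·696680556691600311 + 15130950900008122 = 2105172620974809055, q_14 = 3·16579071634406882 + 360074809693555 = 50097289712914201 → 2105172620974809055/50097289712914201
APPEND 47: p_15 = 47·2105172620974809055 + 696680556691600311 = 99639793742507625896, q_15 = 47·50097289712914201 + 16579071634406882 = 2371151688141374329 → 99639793742507625896/2371151688141374329
APPEND 2: p_16 = 2·99639793742507625896 + 2105172620974809055 = 201384760105990060847, q_16 = 2·2371151688141374329 + 50097289712914201 = 4792400665995662859 → 201384760105990060847/4792400665995662859
APPEND 47: p_17 = 47·201384760105990060847 + 99639793742507625896 = 9564723518724040485705, q_17 = 47·4792400665995662859 + 2371151688141374329 = 227613982989937528702 → 9564723518724040485705/227613982989937528702
APPEND 15: p_18 = 15·9564723518724040485705 + 201384760105990060847 = 143672237540966597346422, q_18 = 15·227613982989937528702 + 4792400665995662859 = 3419002145515058593389 → 143672237540966597346422/3419002145515058593389
APPEND 28: p_19 = 28·143672237540966597346422 + 9564723518724040485705 = 4032387374665788766185521, q_19 = 28·3419002145515058593389 + 227613982989937528702 = 95959674057411578143594 → 4032387374665788766185521/95959674057411578143594

42/1
1933/46
17439/415
873883/20796
5260737/125191
4538198509/107996581
656815291226699/15630388503352
99639793742507625896/2371151688141374329
9564723518724040485705/227613982989937528702
4032387374665788766185521/95959674057411578143594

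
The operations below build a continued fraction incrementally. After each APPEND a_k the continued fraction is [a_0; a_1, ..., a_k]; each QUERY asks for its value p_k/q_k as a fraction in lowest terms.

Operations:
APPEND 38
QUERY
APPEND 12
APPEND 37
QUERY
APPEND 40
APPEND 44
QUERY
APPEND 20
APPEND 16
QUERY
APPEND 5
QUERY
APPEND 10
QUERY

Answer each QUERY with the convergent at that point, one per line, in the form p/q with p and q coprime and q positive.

APPEND 38: p_0 = 38·1 + 0 = 38, q_0 = 38·0 + 1 = 1 → 38/1
APPEND 12: p_1 = 12·38 + 1 = 457, q_1 = 12·1 + 0 = 12 → 457/12
APPEND 37: p_2 = 37·457 + 38 = 16947, q_2 = 37·12 + 1 = 445 → 16947/445
APPEND 40: p_3 = 40·16947 + 457 = 678337, q_3 = 40·445 + 12 = 17812 → 678337/17812
APPEND 44: p_4 = 44·678337 + 16947 = 29863775, q_4 = 44·17812 + 445 = 784173 → 29863775/784173
APPEND 20: p_5 = 20·29863775 + 678337 = 597953837, q_5 = 20·784173 + 17812 = 15701272 → 597953837/15701272
APPEND 16: p_6 = 16·597953837 + 29863775 = 9597125167, q_6 = 16·15701272 + 784173 = 252004525 → 9597125167/252004525
APPEND 5: p_7 = 5·9597125167 + 597953837 = 48583579672, q_7 = 5·252004525 + 15701272 = 1275723897 → 48583579672/1275723897
APPEND 10: p_8 = 10·48583579672 + 9597125167 = 495432921887, q_8 = 10·1275723897 + 252004525 = 13009243495 → 495432921887/13009243495

38/1
16947/445
29863775/784173
9597125167/252004525
48583579672/1275723897
495432921887/13009243495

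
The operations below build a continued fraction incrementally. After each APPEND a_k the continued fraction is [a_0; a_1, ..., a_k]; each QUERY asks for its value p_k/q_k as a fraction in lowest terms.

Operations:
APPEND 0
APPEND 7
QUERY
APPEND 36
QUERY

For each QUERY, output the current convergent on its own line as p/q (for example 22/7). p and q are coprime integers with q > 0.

APPEND 0: p_0 = 0·1 + 0 = 0, q_0 = 0·0 + 1 = 1 → 0/1
APPEND 7: p_1 = 7·0 + 1 = 1, q_1 = 7·1 + 0 = 7 → 1/7
APPEND 36: p_2 = 36·1 + 0 = 36, q_2 = 36·7 + 1 = 253 → 36/253

1/7
36/253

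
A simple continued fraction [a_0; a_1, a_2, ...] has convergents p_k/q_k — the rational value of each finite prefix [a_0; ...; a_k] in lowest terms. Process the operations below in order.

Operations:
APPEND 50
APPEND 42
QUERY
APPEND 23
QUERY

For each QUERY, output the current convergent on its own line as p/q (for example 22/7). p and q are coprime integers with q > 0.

APPEND 50: p_0 = 50·1 + 0 = 50, q_0 = 50·0 + 1 = 1 → 50/1
APPEND 42: p_1 = 42·50 + 1 = 2101, q_1 = 42·1 + 0 = 42 → 2101/42
APPEND 23: p_2 = 23·2101 + 50 = 48373, q_2 = 23·42 + 1 = 967 → 48373/967

2101/42
48373/967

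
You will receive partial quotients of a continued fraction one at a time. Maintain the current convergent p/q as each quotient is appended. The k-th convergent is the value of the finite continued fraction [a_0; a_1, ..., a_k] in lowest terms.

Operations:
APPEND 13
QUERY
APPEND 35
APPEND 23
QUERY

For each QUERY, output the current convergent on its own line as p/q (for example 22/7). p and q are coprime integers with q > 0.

13/1
10501/806

APPEND 13: p_0 = 13·1 + 0 = 13, q_0 = 13·0 + 1 = 1 → 13/1
APPEND 35: p_1 = 35·13 + 1 = 456, q_1 = 35·1 + 0 = 35 → 456/35
APPEND 23: p_2 = 23·456 + 13 = 10501, q_2 = 23·35 + 1 = 806 → 10501/806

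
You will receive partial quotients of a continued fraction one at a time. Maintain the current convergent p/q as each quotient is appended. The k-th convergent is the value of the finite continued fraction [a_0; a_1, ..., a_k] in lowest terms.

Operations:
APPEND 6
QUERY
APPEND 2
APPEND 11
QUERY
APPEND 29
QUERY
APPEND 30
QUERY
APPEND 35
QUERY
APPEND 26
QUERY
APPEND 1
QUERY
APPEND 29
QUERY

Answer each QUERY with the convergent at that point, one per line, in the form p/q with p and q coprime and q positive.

APPEND 6: p_0 = 6·1 + 0 = 6, q_0 = 6·0 + 1 = 1 → 6/1
APPEND 2: p_1 = 2·6 + 1 = 13, q_1 = 2·1 + 0 = 2 → 13/2
APPEND 11: p_2 = 11·13 + 6 = 149, q_2 = 11·2 + 1 = 23 → 149/23
APPEND 29: p_3 = 29·149 + 13 = 4334, q_3 = 29·23 + 2 = 669 → 4334/669
APPEND 30: p_4 = 30·4334 + 149 = 130169, q_4 = 30·669 + 23 = 20093 → 130169/20093
APPEND 35: p_5 = 35·130169 + 4334 = 4560249, q_5 = 35·20093 + 669 = 703924 → 4560249/703924
APPEND 26: p_6 = 26·4560249 + 130169 = 118696643, q_6 = 26·703924 + 20093 = 18322117 → 118696643/18322117
APPEND 1: p_7 = 1·118696643 + 4560249 = 123256892, q_7 = 1·18322117 + 703924 = 19026041 → 123256892/19026041
APPEND 29: p_8 = 29·123256892 + 118696643 = 3693146511, q_8 = 29·19026041 + 18322117 = 570077306 → 3693146511/570077306

6/1
149/23
4334/669
130169/20093
4560249/703924
118696643/18322117
123256892/19026041
3693146511/570077306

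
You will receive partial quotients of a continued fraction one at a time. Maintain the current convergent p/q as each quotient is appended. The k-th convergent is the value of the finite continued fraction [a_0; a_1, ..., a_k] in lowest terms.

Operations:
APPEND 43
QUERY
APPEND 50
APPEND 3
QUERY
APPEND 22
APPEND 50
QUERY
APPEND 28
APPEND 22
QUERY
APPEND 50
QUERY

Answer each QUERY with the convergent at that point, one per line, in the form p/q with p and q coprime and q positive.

APPEND 43: p_0 = 43·1 + 0 = 43, q_0 = 43·0 + 1 = 1 → 43/1
APPEND 50: p_1 = 50·43 + 1 = 2151, q_1 = 50·1 + 0 = 50 → 2151/50
APPEND 3: p_2 = 3·2151 + 43 = 6496, q_2 = 3·50 + 1 = 151 → 6496/151
APPEND 22: p_3 = 22·6496 + 2151 = 145063, q_3 = 22·151 + 50 = 3372 → 145063/3372
APPEND 50: p_4 = 50·145063 + 6496 = 7259646, q_4 = 50·3372 + 151 = 168751 → 7259646/168751
APPEND 28: p_5 = 28·7259646 + 145063 = 203415151, q_5 = 28·168751 + 3372 = 4728400 → 203415151/4728400
APPEND 22: p_6 = 22·203415151 + 7259646 = 4482392968, q_6 = 22·4728400 + 168751 = 104193551 → 4482392968/104193551
APPEND 50: p_7 = 50·4482392968 + 203415151 = 224323063551, q_7 = 50·104193551 + 4728400 = 5214405950 → 224323063551/5214405950

43/1
6496/151
7259646/168751
4482392968/104193551
224323063551/5214405950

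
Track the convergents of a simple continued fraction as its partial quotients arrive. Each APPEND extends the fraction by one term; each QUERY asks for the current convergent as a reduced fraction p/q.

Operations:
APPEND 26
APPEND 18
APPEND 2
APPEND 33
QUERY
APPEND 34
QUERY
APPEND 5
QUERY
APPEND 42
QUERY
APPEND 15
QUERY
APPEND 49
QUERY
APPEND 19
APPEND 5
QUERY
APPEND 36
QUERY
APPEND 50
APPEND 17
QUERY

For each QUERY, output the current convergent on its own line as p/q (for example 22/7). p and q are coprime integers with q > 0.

32281/1239
1098518/42163
5524871/212054
233143100/8948431
3502671371/134438519
171864040279/6596435862
16516461223639/633930035347
597861523487676/22946947992389
509060936328814139/19538629552123938

APPEND 26: p_0 = 26·1 + 0 = 26, q_0 = 26·0 + 1 = 1 → 26/1
APPEND 18: p_1 = 18·26 + 1 = 469, q_1 = 18·1 + 0 = 18 → 469/18
APPEND 2: p_2 = 2·469 + 26 = 964, q_2 = 2·18 + 1 = 37 → 964/37
APPEND 33: p_3 = 33·964 + 469 = 32281, q_3 = 33·37 + 18 = 1239 → 32281/1239
APPEND 34: p_4 = 34·32281 + 964 = 1098518, q_4 = 34·1239 + 37 = 42163 → 1098518/42163
APPEND 5: p_5 = 5·1098518 + 32281 = 5524871, q_5 = 5·42163 + 1239 = 212054 → 5524871/212054
APPEND 42: p_6 = 42·5524871 + 1098518 = 233143100, q_6 = 42·212054 + 42163 = 8948431 → 233143100/8948431
APPEND 15: p_7 = 15·233143100 + 5524871 = 3502671371, q_7 = 15·8948431 + 212054 = 134438519 → 3502671371/134438519
APPEND 49: p_8 = 49·3502671371 + 233143100 = 171864040279, q_8 = 49·134438519 + 8948431 = 6596435862 → 171864040279/6596435862
APPEND 19: p_9 = 19·171864040279 + 3502671371 = 3268919436672, q_9 = 19·6596435862 + 134438519 = 125466719897 → 3268919436672/125466719897
APPEND 5: p_10 = 5·3268919436672 + 171864040279 = 16516461223639, q_10 = 5·125466719897 + 6596435862 = 633930035347 → 16516461223639/633930035347
APPEND 36: p_11 = 36·16516461223639 + 3268919436672 = 597861523487676, q_11 = 36·633930035347 + 125466719897 = 22946947992389 → 597861523487676/22946947992389
APPEND 50: p_12 = 50·597861523487676 + 16516461223639 = 29909592635607439, q_12 = 50·22946947992389 + 633930035347 = 1147981329654797 → 29909592635607439/1147981329654797
APPEND 17: p_13 = 17·29909592635607439 + 597861523487676 = 509060936328814139, q_13 = 17·1147981329654797 + 22946947992389 = 19538629552123938 → 509060936328814139/19538629552123938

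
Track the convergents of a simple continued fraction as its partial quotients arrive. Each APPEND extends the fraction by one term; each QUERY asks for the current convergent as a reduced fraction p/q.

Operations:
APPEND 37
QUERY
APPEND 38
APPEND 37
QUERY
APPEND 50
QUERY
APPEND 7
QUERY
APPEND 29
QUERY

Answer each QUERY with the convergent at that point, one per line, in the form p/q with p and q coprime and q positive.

37/1
52096/1407
2606207/70388
18295545/494123
533177012/14399955

APPEND 37: p_0 = 37·1 + 0 = 37, q_0 = 37·0 + 1 = 1 → 37/1
APPEND 38: p_1 = 38·37 + 1 = 1407, q_1 = 38·1 + 0 = 38 → 1407/38
APPEND 37: p_2 = 37·1407 + 37 = 52096, q_2 = 37·38 + 1 = 1407 → 52096/1407
APPEND 50: p_3 = 50·52096 + 1407 = 2606207, q_3 = 50·1407 + 38 = 70388 → 2606207/70388
APPEND 7: p_4 = 7·2606207 + 52096 = 18295545, q_4 = 7·70388 + 1407 = 494123 → 18295545/494123
APPEND 29: p_5 = 29·18295545 + 2606207 = 533177012, q_5 = 29·494123 + 70388 = 14399955 → 533177012/14399955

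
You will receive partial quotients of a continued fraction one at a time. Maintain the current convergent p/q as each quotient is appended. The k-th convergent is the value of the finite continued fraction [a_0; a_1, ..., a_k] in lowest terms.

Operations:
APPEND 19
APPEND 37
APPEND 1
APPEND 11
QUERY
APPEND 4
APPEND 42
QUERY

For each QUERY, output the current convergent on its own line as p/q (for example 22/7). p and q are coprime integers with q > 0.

APPEND 19: p_0 = 19·1 + 0 = 19, q_0 = 19·0 + 1 = 1 → 19/1
APPEND 37: p_1 = 37·19 + 1 = 704, q_1 = 37·1 + 0 = 37 → 704/37
APPEND 1: p_2 = 1·704 + 19 = 723, q_2 = 1·37 + 1 = 38 → 723/38
APPEND 11: p_3 = 11·723 + 704 = 8657, q_3 = 11·38 + 37 = 455 → 8657/455
APPEND 4: p_4 = 4·8657 + 723 = 35351, q_4 = 4·455 + 38 = 1858 → 35351/1858
APPEND 42: p_5 = 42·35351 + 8657 = 1493399, q_5 = 42·1858 + 455 = 78491 → 1493399/78491

8657/455
1493399/78491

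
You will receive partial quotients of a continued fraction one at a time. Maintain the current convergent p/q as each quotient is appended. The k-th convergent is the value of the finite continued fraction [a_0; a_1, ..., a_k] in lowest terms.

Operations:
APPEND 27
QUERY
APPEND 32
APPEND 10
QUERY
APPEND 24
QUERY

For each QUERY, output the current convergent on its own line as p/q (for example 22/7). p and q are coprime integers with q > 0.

27/1
8677/321
209113/7736

APPEND 27: p_0 = 27·1 + 0 = 27, q_0 = 27·0 + 1 = 1 → 27/1
APPEND 32: p_1 = 32·27 + 1 = 865, q_1 = 32·1 + 0 = 32 → 865/32
APPEND 10: p_2 = 10·865 + 27 = 8677, q_2 = 10·32 + 1 = 321 → 8677/321
APPEND 24: p_3 = 24·8677 + 865 = 209113, q_3 = 24·321 + 32 = 7736 → 209113/7736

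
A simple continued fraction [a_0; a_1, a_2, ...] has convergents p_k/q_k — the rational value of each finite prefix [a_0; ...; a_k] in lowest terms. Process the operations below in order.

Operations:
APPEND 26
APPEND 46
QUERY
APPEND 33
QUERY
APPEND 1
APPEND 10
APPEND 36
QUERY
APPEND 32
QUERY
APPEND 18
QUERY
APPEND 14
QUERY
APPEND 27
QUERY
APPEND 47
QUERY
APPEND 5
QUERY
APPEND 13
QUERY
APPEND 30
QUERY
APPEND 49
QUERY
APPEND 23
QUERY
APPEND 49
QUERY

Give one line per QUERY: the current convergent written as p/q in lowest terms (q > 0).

1197/46
39527/1519
16124336/619649
516425519/19845937
9311783678/357846515
130881397011/5029697147
3543109502975/136159669484
166657028036836/6404534162895
836828249687155/32158830483959
11045424273969851/424469330454362
332199556468782685/12766238744114819
16288823691244321416/625970167792080493
374975144455088175253/14410080097961966158
18390070901990564908813/706719894967928422235

APPEND 26: p_0 = 26·1 + 0 = 26, q_0 = 26·0 + 1 = 1 → 26/1
APPEND 46: p_1 = 46·26 + 1 = 1197, q_1 = 46·1 + 0 = 46 → 1197/46
APPEND 33: p_2 = 33·1197 + 26 = 39527, q_2 = 33·46 + 1 = 1519 → 39527/1519
APPEND 1: p_3 = 1·39527 + 1197 = 40724, q_3 = 1·1519 + 46 = 1565 → 40724/1565
APPEND 10: p_4 = 10·40724 + 39527 = 446767, q_4 = 10·1565 + 1519 = 17169 → 446767/17169
APPEND 36: p_5 = 36·446767 + 40724 = 16124336, q_5 = 36·17169 + 1565 = 619649 → 16124336/619649
APPEND 32: p_6 = 32·16124336 + 446767 = 516425519, q_6 = 32·619649 + 17169 = 19845937 → 516425519/19845937
APPEND 18: p_7 = 18·516425519 + 16124336 = 9311783678, q_7 = 18·19845937 + 619649 = 357846515 → 9311783678/357846515
APPEND 14: p_8 = 14·9311783678 + 516425519 = 130881397011, q_8 = 14·357846515 + 19845937 = 5029697147 → 130881397011/5029697147
APPEND 27: p_9 = 27·130881397011 + 9311783678 = 3543109502975, q_9 = 27·5029697147 + 357846515 = 136159669484 → 3543109502975/136159669484
APPEND 47: p_10 = 47·3543109502975 + 130881397011 = 166657028036836, q_10 = 47·136159669484 + 5029697147 = 6404534162895 → 166657028036836/6404534162895
APPEND 5: p_11 = 5·166657028036836 + 3543109502975 = 836828249687155, q_11 = 5·6404534162895 + 136159669484 = 32158830483959 → 836828249687155/32158830483959
APPEND 13: p_12 = 13·836828249687155 + 166657028036836 = 11045424273969851, q_12 = 13·32158830483959 + 6404534162895 = 424469330454362 → 11045424273969851/424469330454362
APPEND 30: p_13 = 30·11045424273969851 + 836828249687155 = 332199556468782685, q_13 = 30·424469330454362 + 32158830483959 = 12766238744114819 → 332199556468782685/12766238744114819
APPEND 49: p_14 = 49·332199556468782685 + 11045424273969851 = 16288823691244321416, q_14 = 49·12766238744114819 + 424469330454362 = 625970167792080493 → 16288823691244321416/625970167792080493
APPEND 23: p_15 = 23·16288823691244321416 + 332199556468782685 = 374975144455088175253, q_15 = 23·625970167792080493 + 12766238744114819 = 14410080097961966158 → 374975144455088175253/14410080097961966158
APPEND 49: p_16 = 49·374975144455088175253 + 16288823691244321416 = 18390070901990564908813, q_16 = 49·14410080097961966158 + 625970167792080493 = 706719894967928422235 → 18390070901990564908813/706719894967928422235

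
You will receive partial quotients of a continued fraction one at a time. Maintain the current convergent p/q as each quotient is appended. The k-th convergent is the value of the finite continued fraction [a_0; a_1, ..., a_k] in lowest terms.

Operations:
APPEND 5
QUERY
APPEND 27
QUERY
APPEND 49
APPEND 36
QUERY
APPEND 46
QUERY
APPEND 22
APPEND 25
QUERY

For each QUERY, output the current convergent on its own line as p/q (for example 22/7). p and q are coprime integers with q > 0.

APPEND 5: p_0 = 5·1 + 0 = 5, q_0 = 5·0 + 1 = 1 → 5/1
APPEND 27: p_1 = 27·5 + 1 = 136, q_1 = 27·1 + 0 = 27 → 136/27
APPEND 49: p_2 = 49·136 + 5 = 6669, q_2 = 49·27 + 1 = 1324 → 6669/1324
APPEND 36: p_3 = 36·6669 + 136 = 240220, q_3 = 36·1324 + 27 = 47691 → 240220/47691
APPEND 46: p_4 = 46·240220 + 6669 = 11056789, q_4 = 46·47691 + 1324 = 2195110 → 11056789/2195110
APPEND 22: p_5 = 22·11056789 + 240220 = 243489578, q_5 = 22·2195110 + 47691 = 48340111 → 243489578/48340111
APPEND 25: p_6 = 25·243489578 + 11056789 = 6098296239, q_6 = 25·48340111 + 2195110 = 1210697885 → 6098296239/1210697885

5/1
136/27
240220/47691
11056789/2195110
6098296239/1210697885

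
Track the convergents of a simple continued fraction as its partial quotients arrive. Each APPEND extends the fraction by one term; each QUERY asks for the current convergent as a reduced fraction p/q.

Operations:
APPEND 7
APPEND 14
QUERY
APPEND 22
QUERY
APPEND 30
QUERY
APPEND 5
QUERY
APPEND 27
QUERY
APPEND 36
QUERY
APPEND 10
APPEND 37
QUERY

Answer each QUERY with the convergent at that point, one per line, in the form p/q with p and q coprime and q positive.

99/14
2185/309
65649/9284
330430/46729
8987259/1270967
323871754/45801541
120488949317/17039397490

APPEND 7: p_0 = 7·1 + 0 = 7, q_0 = 7·0 + 1 = 1 → 7/1
APPEND 14: p_1 = 14·7 + 1 = 99, q_1 = 14·1 + 0 = 14 → 99/14
APPEND 22: p_2 = 22·99 + 7 = 2185, q_2 = 22·14 + 1 = 309 → 2185/309
APPEND 30: p_3 = 30·2185 + 99 = 65649, q_3 = 30·309 + 14 = 9284 → 65649/9284
APPEND 5: p_4 = 5·65649 + 2185 = 330430, q_4 = 5·9284 + 309 = 46729 → 330430/46729
APPEND 27: p_5 = 27·330430 + 65649 = 8987259, q_5 = 27·46729 + 9284 = 1270967 → 8987259/1270967
APPEND 36: p_6 = 36·8987259 + 330430 = 323871754, q_6 = 36·1270967 + 46729 = 45801541 → 323871754/45801541
APPEND 10: p_7 = 10·323871754 + 8987259 = 3247704799, q_7 = 10·45801541 + 1270967 = 459286377 → 3247704799/459286377
APPEND 37: p_8 = 37·3247704799 + 323871754 = 120488949317, q_8 = 37·459286377 + 45801541 = 17039397490 → 120488949317/17039397490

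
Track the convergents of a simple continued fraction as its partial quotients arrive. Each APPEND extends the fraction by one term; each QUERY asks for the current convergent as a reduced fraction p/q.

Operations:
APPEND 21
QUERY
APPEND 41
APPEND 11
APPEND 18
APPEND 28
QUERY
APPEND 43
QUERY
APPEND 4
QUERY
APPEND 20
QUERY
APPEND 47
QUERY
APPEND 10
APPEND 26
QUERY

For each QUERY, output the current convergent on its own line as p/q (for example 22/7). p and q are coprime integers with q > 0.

APPEND 21: p_0 = 21·1 + 0 = 21, q_0 = 21·0 + 1 = 1 → 21/1
APPEND 41: p_1 = 41·21 + 1 = 862, q_1 = 41·1 + 0 = 41 → 862/41
APPEND 11: p_2 = 11·862 + 21 = 9503, q_2 = 11·41 + 1 = 452 → 9503/452
APPEND 18: p_3 = 18·9503 + 862 = 171916, q_3 = 18·452 + 41 = 8177 → 171916/8177
APPEND 28: p_4 = 28·171916 + 9503 = 4823151, q_4 = 28·8177 + 452 = 229408 → 4823151/229408
APPEND 43: p_5 = 43·4823151 + 171916 = 207567409, q_5 = 43·229408 + 8177 = 9872721 → 207567409/9872721
APPEND 4: p_6 = 4·207567409 + 4823151 = 835092787, q_6 = 4·9872721 + 229408 = 39720292 → 835092787/39720292
APPEND 20: p_7 = 20·835092787 + 207567409 = 16909423149, q_7 = 20·39720292 + 9872721 = 804278561 → 16909423149/804278561
APPEND 47: p_8 = 47·16909423149 + 835092787 = 795577980790, q_8 = 47·804278561 + 39720292 = 37840812659 → 795577980790/37840812659
APPEND 10: p_9 = 10·795577980790 + 16909423149 = 7972689231049, q_9 = 10·37840812659 + 804278561 = 379212405151 → 7972689231049/379212405151
APPEND 26: p_10 = 26·7972689231049 + 795577980790 = 208085497988064, q_10 = 26·379212405151 + 37840812659 = 9897363346585 → 208085497988064/9897363346585

21/1
4823151/229408
207567409/9872721
835092787/39720292
16909423149/804278561
795577980790/37840812659
208085497988064/9897363346585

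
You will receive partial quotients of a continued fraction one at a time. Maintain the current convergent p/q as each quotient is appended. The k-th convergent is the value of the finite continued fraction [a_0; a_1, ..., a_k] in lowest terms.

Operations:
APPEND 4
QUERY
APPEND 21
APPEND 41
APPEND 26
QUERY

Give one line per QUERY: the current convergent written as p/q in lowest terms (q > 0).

APPEND 4: p_0 = 4·1 + 0 = 4, q_0 = 4·0 + 1 = 1 → 4/1
APPEND 21: p_1 = 21·4 + 1 = 85, q_1 = 21·1 + 0 = 21 → 85/21
APPEND 41: p_2 = 41·85 + 4 = 3489, q_2 = 41·21 + 1 = 862 → 3489/862
APPEND 26: p_3 = 26·3489 + 85 = 90799, q_3 = 26·862 + 21 = 22433 → 90799/22433

4/1
90799/22433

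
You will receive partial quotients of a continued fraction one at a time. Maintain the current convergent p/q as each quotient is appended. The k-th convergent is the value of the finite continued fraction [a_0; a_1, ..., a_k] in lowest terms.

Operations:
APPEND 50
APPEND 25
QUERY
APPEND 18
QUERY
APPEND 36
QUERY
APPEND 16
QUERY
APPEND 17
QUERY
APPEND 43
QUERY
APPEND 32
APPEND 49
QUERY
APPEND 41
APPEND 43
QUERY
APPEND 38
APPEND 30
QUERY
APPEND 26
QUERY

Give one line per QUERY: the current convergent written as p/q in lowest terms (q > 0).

APPEND 50: p_0 = 50·1 + 0 = 50, q_0 = 50·0 + 1 = 1 → 50/1
APPEND 25: p_1 = 25·50 + 1 = 1251, q_1 = 25·1 + 0 = 25 → 1251/25
APPEND 18: p_2 = 18·1251 + 50 = 22568, q_2 = 18·25 + 1 = 451 → 22568/451
APPEND 36: p_3 = 36·22568 + 1251 = 813699, q_3 = 36·451 + 25 = 16261 → 813699/16261
APPEND 16: p_4 = 16·813699 + 22568 = 13041752, q_4 = 16·16261 + 451 = 260627 → 13041752/260627
APPEND 17: p_5 = 17·13041752 + 813699 = 222523483, q_5 = 17·260627 + 16261 = 4446920 → 222523483/4446920
APPEND 43: p_6 = 43·222523483 + 13041752 = 9581551521, q_6 = 43·4446920 + 260627 = 191478187 → 9581551521/191478187
APPEND 32: p_7 = 32·9581551521 + 222523483 = 306832172155, q_7 = 32·191478187 + 4446920 = 6131748904 → 306832172155/6131748904
APPEND 49: p_8 = 49·306832172155 + 9581551521 = 15044357987116, q_8 = 49·6131748904 + 191478187 = 300647174483 → 15044357987116/300647174483
APPEND 41: p_9 = 41·15044357987116 + 306832172155 = 617125509643911, q_9 = 41·300647174483 + 6131748904 = 12332665902707 → 617125509643911/12332665902707
APPEND 43: p_10 = 43·617125509643911 + 15044357987116 = 26551441272675289, q_10 = 43·12332665902707 + 300647174483 = 530605280990884 → 26551441272675289/530605280990884
APPEND 38: p_11 = 38·26551441272675289 + 617125509643911 = 1009571893871304893, q_11 = 38·530605280990884 + 12332665902707 = 20175333343556299 → 1009571893871304893/20175333343556299
APPEND 30: p_12 = 30·1009571893871304893 + 26551441272675289 = 30313708257411822079, q_12 = 30·20175333343556299 + 530605280990884 = 605790605587679854 → 30313708257411822079/605790605587679854
APPEND 26: p_13 = 26·30313708257411822079 + 1009571893871304893 = 789165986586578678947, q_13 = 26·605790605587679854 + 20175333343556299 = 15770731078623232503 → 789165986586578678947/15770731078623232503

1251/25
22568/451
813699/16261
13041752/260627
222523483/4446920
9581551521/191478187
15044357987116/300647174483
26551441272675289/530605280990884
30313708257411822079/605790605587679854
789165986586578678947/15770731078623232503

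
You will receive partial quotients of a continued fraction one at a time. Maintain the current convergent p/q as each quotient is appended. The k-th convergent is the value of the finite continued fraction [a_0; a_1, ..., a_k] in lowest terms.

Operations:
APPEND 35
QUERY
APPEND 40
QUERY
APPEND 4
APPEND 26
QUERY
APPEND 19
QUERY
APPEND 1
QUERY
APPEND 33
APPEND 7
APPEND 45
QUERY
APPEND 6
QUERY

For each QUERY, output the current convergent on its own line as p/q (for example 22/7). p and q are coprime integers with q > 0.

35/1
1401/40
148015/4226
2817924/80455
2965939/84681
31952743131/912287893
192424282102/5493936535

APPEND 35: p_0 = 35·1 + 0 = 35, q_0 = 35·0 + 1 = 1 → 35/1
APPEND 40: p_1 = 40·35 + 1 = 1401, q_1 = 40·1 + 0 = 40 → 1401/40
APPEND 4: p_2 = 4·1401 + 35 = 5639, q_2 = 4·40 + 1 = 161 → 5639/161
APPEND 26: p_3 = 26·5639 + 1401 = 148015, q_3 = 26·161 + 40 = 4226 → 148015/4226
APPEND 19: p_4 = 19·148015 + 5639 = 2817924, q_4 = 19·4226 + 161 = 80455 → 2817924/80455
APPEND 1: p_5 = 1·2817924 + 148015 = 2965939, q_5 = 1·80455 + 4226 = 84681 → 2965939/84681
APPEND 33: p_6 = 33·2965939 + 2817924 = 100693911, q_6 = 33·84681 + 80455 = 2874928 → 100693911/2874928
APPEND 7: p_7 = 7·100693911 + 2965939 = 707823316, q_7 = 7·2874928 + 84681 = 20209177 → 707823316/20209177
APPEND 45: p_8 = 45·707823316 + 100693911 = 31952743131, q_8 = 45·20209177 + 2874928 = 912287893 → 31952743131/912287893
APPEND 6: p_9 = 6·31952743131 + 707823316 = 192424282102, q_9 = 6·912287893 + 20209177 = 5493936535 → 192424282102/5493936535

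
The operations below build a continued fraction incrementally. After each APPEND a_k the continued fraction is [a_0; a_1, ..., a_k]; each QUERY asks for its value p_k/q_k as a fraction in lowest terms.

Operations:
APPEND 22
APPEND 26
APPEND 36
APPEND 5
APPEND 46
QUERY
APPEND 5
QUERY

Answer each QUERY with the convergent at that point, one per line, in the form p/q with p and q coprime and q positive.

4796508/217643
24086363/1092926

APPEND 22: p_0 = 22·1 + 0 = 22, q_0 = 22·0 + 1 = 1 → 22/1
APPEND 26: p_1 = 26·22 + 1 = 573, q_1 = 26·1 + 0 = 26 → 573/26
APPEND 36: p_2 = 36·573 + 22 = 20650, q_2 = 36·26 + 1 = 937 → 20650/937
APPEND 5: p_3 = 5·20650 + 573 = 103823, q_3 = 5·937 + 26 = 4711 → 103823/4711
APPEND 46: p_4 = 46·103823 + 20650 = 4796508, q_4 = 46·4711 + 937 = 217643 → 4796508/217643
APPEND 5: p_5 = 5·4796508 + 103823 = 24086363, q_5 = 5·217643 + 4711 = 1092926 → 24086363/1092926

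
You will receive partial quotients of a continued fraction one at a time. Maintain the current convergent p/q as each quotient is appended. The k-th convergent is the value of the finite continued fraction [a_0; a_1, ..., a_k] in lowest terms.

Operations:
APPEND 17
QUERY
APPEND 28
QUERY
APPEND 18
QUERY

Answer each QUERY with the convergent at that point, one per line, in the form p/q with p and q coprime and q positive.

APPEND 17: p_0 = 17·1 + 0 = 17, q_0 = 17·0 + 1 = 1 → 17/1
APPEND 28: p_1 = 28·17 + 1 = 477, q_1 = 28·1 + 0 = 28 → 477/28
APPEND 18: p_2 = 18·477 + 17 = 8603, q_2 = 18·28 + 1 = 505 → 8603/505

17/1
477/28
8603/505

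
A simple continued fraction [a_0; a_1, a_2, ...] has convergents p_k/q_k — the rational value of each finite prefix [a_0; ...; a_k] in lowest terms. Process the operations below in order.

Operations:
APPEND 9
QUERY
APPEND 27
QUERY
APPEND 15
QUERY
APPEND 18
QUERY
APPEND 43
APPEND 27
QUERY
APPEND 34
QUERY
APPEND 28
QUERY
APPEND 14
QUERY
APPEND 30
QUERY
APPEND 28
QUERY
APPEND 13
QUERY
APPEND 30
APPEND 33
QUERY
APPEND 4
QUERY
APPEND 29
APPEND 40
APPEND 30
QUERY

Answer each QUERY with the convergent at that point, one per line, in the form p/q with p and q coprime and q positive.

APPEND 9: p_0 = 9·1 + 0 = 9, q_0 = 9·0 + 1 = 1 → 9/1
APPEND 27: p_1 = 27·9 + 1 = 244, q_1 = 27·1 + 0 = 27 → 244/27
APPEND 15: p_2 = 15·244 + 9 = 3669, q_2 = 15·27 + 1 = 406 → 3669/406
APPEND 18: p_3 = 18·3669 + 244 = 66286, q_3 = 18·406 + 27 = 7335 → 66286/7335
APPEND 43: p_4 = 43·66286 + 3669 = 2853967, q_4 = 43·7335 + 406 = 315811 → 2853967/315811
APPEND 27: p_5 = 27·2853967 + 66286 = 77123395, q_5 = 27·315811 + 7335 = 8534232 → 77123395/8534232
APPEND 34: p_6 = 34·77123395 + 2853967 = 2625049397, q_6 = 34·8534232 + 315811 = 290479699 → 2625049397/290479699
APPEND 28: p_7 = 28·2625049397 + 77123395 = 73578506511, q_7 = 28·290479699 + 8534232 = 8141965804 → 73578506511/8141965804
APPEND 14: p_8 = 14·73578506511 + 2625049397 = 1032724140551, q_8 = 14·8141965804 + 290479699 = 114278000955 → 1032724140551/114278000955
APPEND 30: p_9 = 30·1032724140551 + 73578506511 = 31055302723041, q_9 = 30·114278000955 + 8141965804 = 3436481994454 → 31055302723041/3436481994454
APPEND 28: p_10 = 28·31055302723041 + 1032724140551 = 870581200385699, q_10 = 28·3436481994454 + 114278000955 = 96335773845667 → 870581200385699/96335773845667
APPEND 13: p_11 = 13·870581200385699 + 31055302723041 = 11348610907737128, q_11 = 13·96335773845667 + 3436481994454 = 1255801541988125 → 11348610907737128/1255801541988125
APPEND 30: p_12 = 30·11348610907737128 + 870581200385699 = 341328908432499539, q_12 = 30·1255801541988125 + 96335773845667 = 37770382033489417 → 341328908432499539/37770382033489417
APPEND 33: p_13 = 33·341328908432499539 + 11348610907737128 = 11275202589180221915, q_13 = 33·37770382033489417 + 1255801541988125 = 1247678408647138886 → 11275202589180221915/1247678408647138886
APPEND 4: p_14 = 4·11275202589180221915 + 341328908432499539 = 45442139265153387199, q_14 = 4·1247678408647138886 + 37770382033489417 = 5028484016622044961 → 45442139265153387199/5028484016622044961
APPEND 29: p_15 = 29·45442139265153387199 + 11275202589180221915 = 1329097241278628450686, q_15 = 29·5028484016622044961 + 1247678408647138886 = 147073714890686442755 → 1329097241278628450686/147073714890686442755
APPEND 40: p_16 = 40·1329097241278628450686 + 45442139265153387199 = 53209331790410291414639, q_16 = 40·147073714890686442755 + 5028484016622044961 = 5887977079644079755161 → 53209331790410291414639/5887977079644079755161
APPEND 30: p_17 = 30·53209331790410291414639 + 1329097241278628450686 = 1597609050953587370889856, q_17 = 30·5887977079644079755161 + 147073714890686442755 = 176786386104213079097585 → 1597609050953587370889856/176786386104213079097585

9/1
244/27
3669/406
66286/7335
77123395/8534232
2625049397/290479699
73578506511/8141965804
1032724140551/114278000955
31055302723041/3436481994454
870581200385699/96335773845667
11348610907737128/1255801541988125
11275202589180221915/1247678408647138886
45442139265153387199/5028484016622044961
1597609050953587370889856/176786386104213079097585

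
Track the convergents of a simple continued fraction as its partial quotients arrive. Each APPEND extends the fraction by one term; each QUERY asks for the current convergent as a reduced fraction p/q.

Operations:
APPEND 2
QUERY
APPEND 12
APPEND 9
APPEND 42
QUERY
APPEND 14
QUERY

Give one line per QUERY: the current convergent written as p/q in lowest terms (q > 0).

APPEND 2: p_0 = 2·1 + 0 = 2, q_0 = 2·0 + 1 = 1 → 2/1
APPEND 12: p_1 = 12·2 + 1 = 25, q_1 = 12·1 + 0 = 12 → 25/12
APPEND 9: p_2 = 9·25 + 2 = 227, q_2 = 9·12 + 1 = 109 → 227/109
APPEND 42: p_3 = 42·227 + 25 = 9559, q_3 = 42·109 + 12 = 4590 → 9559/4590
APPEND 14: p_4 = 14·9559 + 227 = 134053, q_4 = 14·4590 + 109 = 64369 → 134053/64369

2/1
9559/4590
134053/64369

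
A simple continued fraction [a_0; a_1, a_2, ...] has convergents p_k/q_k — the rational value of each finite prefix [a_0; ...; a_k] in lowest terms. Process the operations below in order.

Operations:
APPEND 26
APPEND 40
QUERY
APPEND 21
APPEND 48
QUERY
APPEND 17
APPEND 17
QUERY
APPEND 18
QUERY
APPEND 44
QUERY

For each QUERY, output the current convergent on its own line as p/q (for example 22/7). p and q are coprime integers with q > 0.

1041/40
1051617/40408
305341009/11732617
5514037538/211874883
242922992681/9334227469

APPEND 26: p_0 = 26·1 + 0 = 26, q_0 = 26·0 + 1 = 1 → 26/1
APPEND 40: p_1 = 40·26 + 1 = 1041, q_1 = 40·1 + 0 = 40 → 1041/40
APPEND 21: p_2 = 21·1041 + 26 = 21887, q_2 = 21·40 + 1 = 841 → 21887/841
APPEND 48: p_3 = 48·21887 + 1041 = 1051617, q_3 = 48·841 + 40 = 40408 → 1051617/40408
APPEND 17: p_4 = 17·1051617 + 21887 = 17899376, q_4 = 17·40408 + 841 = 687777 → 17899376/687777
APPEND 17: p_5 = 17·17899376 + 1051617 = 305341009, q_5 = 17·687777 + 40408 = 11732617 → 305341009/11732617
APPEND 18: p_6 = 18·305341009 + 17899376 = 5514037538, q_6 = 18·11732617 + 687777 = 211874883 → 5514037538/211874883
APPEND 44: p_7 = 44·5514037538 + 305341009 = 242922992681, q_7 = 44·211874883 + 11732617 = 9334227469 → 242922992681/9334227469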